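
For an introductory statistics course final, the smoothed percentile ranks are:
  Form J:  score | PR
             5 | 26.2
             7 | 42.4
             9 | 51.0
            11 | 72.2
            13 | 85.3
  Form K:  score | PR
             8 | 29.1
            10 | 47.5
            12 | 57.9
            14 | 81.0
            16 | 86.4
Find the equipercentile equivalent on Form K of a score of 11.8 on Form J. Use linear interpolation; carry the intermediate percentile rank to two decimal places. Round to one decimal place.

13.7

PR of 11.8 on Form J: 72.2 + (11.8 − 11)/(13 − 11) × (85.3 − 72.2) = 77.44
On Form K, PR 77.44 falls between score 12 (PR 57.9) and 14 (PR 81.0).
Interpolate: 12 + (77.44 − 57.9)/(81.0 − 57.9) × (14 − 12) = 13.7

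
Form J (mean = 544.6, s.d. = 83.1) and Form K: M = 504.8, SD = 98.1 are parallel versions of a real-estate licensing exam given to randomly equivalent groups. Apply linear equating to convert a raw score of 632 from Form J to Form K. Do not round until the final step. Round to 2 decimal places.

Linear equating: y = (SD_Y/SD_X)(x − M_X) + M_Y
y = (98.1/83.1)(632 − 544.6) + 504.8
y = 1.180505 × 87.4 + 504.8 = 103.1762 + 504.8 = 607.98

607.98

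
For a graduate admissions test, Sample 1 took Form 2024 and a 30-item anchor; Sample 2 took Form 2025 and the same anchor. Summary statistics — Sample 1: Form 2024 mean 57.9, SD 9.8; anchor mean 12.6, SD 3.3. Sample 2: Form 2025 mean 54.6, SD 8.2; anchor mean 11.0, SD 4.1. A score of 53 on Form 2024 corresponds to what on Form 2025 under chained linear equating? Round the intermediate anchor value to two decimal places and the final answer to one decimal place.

54.5

Form 2024 → anchor (Sample 1): v = (3.3/9.8)(53 − 57.9) + 12.6 = 10.95
anchor → Form 2025 (Sample 2): y = (8.2/4.1)(10.95 − 11.0) + 54.6 = 54.5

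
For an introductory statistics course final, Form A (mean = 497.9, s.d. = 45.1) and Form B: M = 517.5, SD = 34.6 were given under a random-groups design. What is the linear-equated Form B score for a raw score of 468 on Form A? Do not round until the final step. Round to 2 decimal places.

Linear equating: y = (SD_Y/SD_X)(x − M_X) + M_Y
y = (34.6/45.1)(468 − 497.9) + 517.5
y = 0.767184 × -29.9 + 517.5 = -22.9388 + 517.5 = 494.56

494.56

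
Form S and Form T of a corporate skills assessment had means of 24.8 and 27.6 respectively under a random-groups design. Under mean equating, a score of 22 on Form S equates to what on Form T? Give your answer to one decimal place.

Mean equating: y = x + (M_Y − M_X) = 22 + (27.6 − 24.8) = 24.8

24.8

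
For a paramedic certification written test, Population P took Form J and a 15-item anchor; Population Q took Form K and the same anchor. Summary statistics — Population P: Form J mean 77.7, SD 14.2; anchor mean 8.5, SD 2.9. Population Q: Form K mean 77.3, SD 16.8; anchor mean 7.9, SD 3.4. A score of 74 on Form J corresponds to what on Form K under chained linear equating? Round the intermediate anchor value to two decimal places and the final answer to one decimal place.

76.5

Form J → anchor (Population P): v = (2.9/14.2)(74 − 77.7) + 8.5 = 7.74
anchor → Form K (Population Q): y = (16.8/3.4)(7.74 − 7.9) + 77.3 = 76.5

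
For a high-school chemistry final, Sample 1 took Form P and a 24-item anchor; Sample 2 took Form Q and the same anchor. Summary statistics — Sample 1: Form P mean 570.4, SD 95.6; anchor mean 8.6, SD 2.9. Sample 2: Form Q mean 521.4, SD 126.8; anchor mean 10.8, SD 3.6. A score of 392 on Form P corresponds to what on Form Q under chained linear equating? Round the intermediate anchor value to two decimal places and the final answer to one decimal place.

Form P → anchor (Sample 1): v = (2.9/95.6)(392 − 570.4) + 8.6 = 3.19
anchor → Form Q (Sample 2): y = (126.8/3.6)(3.19 − 10.8) + 521.4 = 253.4

253.4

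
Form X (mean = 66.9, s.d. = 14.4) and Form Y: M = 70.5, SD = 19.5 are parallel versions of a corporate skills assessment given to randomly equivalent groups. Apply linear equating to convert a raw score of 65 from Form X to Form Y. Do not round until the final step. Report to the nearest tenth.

Linear equating: y = (SD_Y/SD_X)(x − M_X) + M_Y
y = (19.5/14.4)(65 − 66.9) + 70.5
y = 1.354167 × -1.9 + 70.5 = -2.5729 + 70.5 = 67.9

67.9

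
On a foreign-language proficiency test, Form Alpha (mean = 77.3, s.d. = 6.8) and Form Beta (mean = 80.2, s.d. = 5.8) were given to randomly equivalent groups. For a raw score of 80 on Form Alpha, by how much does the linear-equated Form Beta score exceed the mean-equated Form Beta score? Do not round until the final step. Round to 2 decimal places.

-0.40

Mean-equated: 80 + (80.2 − 77.3) = 82.90
Linear-equated: (5.8/6.8)(80 − 77.3) + 80.2 = 82.503
Difference = 82.503 − 82.90 = -0.40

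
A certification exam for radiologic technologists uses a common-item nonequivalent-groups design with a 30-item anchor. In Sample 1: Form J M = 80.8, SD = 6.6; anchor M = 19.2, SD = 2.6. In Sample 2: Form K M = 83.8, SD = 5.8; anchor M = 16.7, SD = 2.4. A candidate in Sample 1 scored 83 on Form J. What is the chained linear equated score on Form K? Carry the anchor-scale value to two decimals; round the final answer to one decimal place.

91.9

Form J → anchor (Sample 1): v = (2.6/6.6)(83 − 80.8) + 19.2 = 20.07
anchor → Form K (Sample 2): y = (5.8/2.4)(20.07 − 16.7) + 83.8 = 91.9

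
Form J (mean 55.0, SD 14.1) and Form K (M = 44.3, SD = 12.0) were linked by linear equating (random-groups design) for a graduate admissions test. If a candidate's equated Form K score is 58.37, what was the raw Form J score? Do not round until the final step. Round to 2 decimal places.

Invert y = (SD_Y/SD_X)(x − M_X) + M_Y:
x = (SD_X/SD_Y)(y − M_Y) + M_X = (14.1/12.0)(58.37 − 44.3) + 55.0
x = 1.175000 × 14.070 + 55.0 = 71.53

71.53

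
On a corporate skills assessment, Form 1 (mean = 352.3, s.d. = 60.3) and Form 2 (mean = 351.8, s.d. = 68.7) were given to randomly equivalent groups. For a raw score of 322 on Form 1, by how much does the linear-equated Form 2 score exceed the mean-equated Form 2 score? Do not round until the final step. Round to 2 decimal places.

Mean-equated: 322 + (351.8 − 352.3) = 321.50
Linear-equated: (68.7/60.3)(322 − 352.3) + 351.8 = 317.279
Difference = 317.279 − 321.50 = -4.22

-4.22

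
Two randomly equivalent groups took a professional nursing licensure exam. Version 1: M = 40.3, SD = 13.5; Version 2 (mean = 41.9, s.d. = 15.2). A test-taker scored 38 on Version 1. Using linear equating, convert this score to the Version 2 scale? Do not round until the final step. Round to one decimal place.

39.3

Linear equating: y = (SD_Y/SD_X)(x − M_X) + M_Y
y = (15.2/13.5)(38 − 40.3) + 41.9
y = 1.125926 × -2.3 + 41.9 = -2.5896 + 41.9 = 39.3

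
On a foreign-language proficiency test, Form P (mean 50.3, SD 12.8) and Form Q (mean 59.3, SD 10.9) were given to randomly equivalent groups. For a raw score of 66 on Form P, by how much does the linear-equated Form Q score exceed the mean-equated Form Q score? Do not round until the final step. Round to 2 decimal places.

Mean-equated: 66 + (59.3 − 50.3) = 75.00
Linear-equated: (10.9/12.8)(66 − 50.3) + 59.3 = 72.670
Difference = 72.670 − 75.00 = -2.33

-2.33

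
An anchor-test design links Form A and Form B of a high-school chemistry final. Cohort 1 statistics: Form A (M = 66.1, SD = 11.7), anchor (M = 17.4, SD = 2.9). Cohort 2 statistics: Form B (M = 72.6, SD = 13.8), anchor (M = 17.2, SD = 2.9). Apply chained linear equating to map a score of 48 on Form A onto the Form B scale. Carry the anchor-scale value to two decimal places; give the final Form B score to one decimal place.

52.2

Form A → anchor (Cohort 1): v = (2.9/11.7)(48 − 66.1) + 17.4 = 12.91
anchor → Form B (Cohort 2): y = (13.8/2.9)(12.91 − 17.2) + 72.6 = 52.2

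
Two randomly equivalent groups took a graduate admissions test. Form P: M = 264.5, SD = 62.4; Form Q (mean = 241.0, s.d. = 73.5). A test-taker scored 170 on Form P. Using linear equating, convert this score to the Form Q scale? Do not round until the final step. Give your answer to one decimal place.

129.7

Linear equating: y = (SD_Y/SD_X)(x − M_X) + M_Y
y = (73.5/62.4)(170 − 264.5) + 241.0
y = 1.177885 × -94.5 + 241.0 = -111.3101 + 241.0 = 129.7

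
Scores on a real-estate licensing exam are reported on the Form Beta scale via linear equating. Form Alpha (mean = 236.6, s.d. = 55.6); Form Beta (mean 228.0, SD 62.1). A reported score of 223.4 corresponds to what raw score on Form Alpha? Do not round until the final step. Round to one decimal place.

232.5

Invert y = (SD_Y/SD_X)(x − M_X) + M_Y:
x = (SD_X/SD_Y)(y − M_Y) + M_X = (55.6/62.1)(223.4 − 228.0) + 236.6
x = 0.895330 × -4.600 + 236.6 = 232.5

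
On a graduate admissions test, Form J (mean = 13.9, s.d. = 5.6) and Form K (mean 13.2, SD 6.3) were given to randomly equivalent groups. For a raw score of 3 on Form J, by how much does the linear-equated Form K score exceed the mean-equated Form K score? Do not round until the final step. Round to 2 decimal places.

Mean-equated: 3 + (13.2 − 13.9) = 2.30
Linear-equated: (6.3/5.6)(3 − 13.9) + 13.2 = 0.937
Difference = 0.937 − 2.30 = -1.36

-1.36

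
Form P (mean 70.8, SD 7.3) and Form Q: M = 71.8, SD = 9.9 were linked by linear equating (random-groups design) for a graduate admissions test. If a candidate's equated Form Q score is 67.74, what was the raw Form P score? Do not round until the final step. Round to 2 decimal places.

Invert y = (SD_Y/SD_X)(x − M_X) + M_Y:
x = (SD_X/SD_Y)(y − M_Y) + M_X = (7.3/9.9)(67.74 − 71.8) + 70.8
x = 0.737374 × -4.060 + 70.8 = 67.81

67.81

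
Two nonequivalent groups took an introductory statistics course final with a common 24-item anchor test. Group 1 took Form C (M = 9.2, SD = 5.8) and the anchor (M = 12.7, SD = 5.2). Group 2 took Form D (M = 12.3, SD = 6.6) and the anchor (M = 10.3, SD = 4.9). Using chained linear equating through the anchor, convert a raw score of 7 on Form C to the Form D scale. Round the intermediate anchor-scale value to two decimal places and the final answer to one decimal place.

12.9

Form C → anchor (Group 1): v = (5.2/5.8)(7 − 9.2) + 12.7 = 10.73
anchor → Form D (Group 2): y = (6.6/4.9)(10.73 − 10.3) + 12.3 = 12.9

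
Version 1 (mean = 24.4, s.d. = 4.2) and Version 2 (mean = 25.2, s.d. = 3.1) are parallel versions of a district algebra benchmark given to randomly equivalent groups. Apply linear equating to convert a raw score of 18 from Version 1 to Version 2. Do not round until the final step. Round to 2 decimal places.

20.48

Linear equating: y = (SD_Y/SD_X)(x − M_X) + M_Y
y = (3.1/4.2)(18 − 24.4) + 25.2
y = 0.738095 × -6.4 + 25.2 = -4.7238 + 25.2 = 20.48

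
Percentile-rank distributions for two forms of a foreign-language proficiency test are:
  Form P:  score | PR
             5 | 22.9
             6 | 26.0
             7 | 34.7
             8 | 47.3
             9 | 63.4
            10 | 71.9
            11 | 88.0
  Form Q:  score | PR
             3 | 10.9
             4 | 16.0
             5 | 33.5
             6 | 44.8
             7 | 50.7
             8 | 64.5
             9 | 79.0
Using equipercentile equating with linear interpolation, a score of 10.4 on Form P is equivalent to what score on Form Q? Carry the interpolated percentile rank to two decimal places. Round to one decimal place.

9.0

PR of 10.4 on Form P: 71.9 + (10.4 − 10)/(11 − 10) × (88.0 − 71.9) = 78.34
On Form Q, PR 78.34 falls between score 8 (PR 64.5) and 9 (PR 79.0).
Interpolate: 8 + (78.34 − 64.5)/(79.0 − 64.5) × (9 − 8) = 9.0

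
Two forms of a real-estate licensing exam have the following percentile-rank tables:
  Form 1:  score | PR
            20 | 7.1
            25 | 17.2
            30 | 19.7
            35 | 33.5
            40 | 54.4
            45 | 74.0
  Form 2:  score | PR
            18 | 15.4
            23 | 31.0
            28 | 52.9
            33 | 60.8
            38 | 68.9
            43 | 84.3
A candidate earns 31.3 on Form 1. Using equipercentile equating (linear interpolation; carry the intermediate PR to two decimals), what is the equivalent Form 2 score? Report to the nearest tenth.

20.5

PR of 31.3 on Form 1: 19.7 + (31.3 − 30)/(35 − 30) × (33.5 − 19.7) = 23.29
On Form 2, PR 23.29 falls between score 18 (PR 15.4) and 23 (PR 31.0).
Interpolate: 18 + (23.29 − 15.4)/(31.0 − 15.4) × (23 − 18) = 20.5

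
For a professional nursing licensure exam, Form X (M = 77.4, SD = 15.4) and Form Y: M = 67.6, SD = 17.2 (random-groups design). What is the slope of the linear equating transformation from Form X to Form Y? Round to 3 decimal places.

1.117

A = SD_Y / SD_X = 17.2 / 15.4 = 1.117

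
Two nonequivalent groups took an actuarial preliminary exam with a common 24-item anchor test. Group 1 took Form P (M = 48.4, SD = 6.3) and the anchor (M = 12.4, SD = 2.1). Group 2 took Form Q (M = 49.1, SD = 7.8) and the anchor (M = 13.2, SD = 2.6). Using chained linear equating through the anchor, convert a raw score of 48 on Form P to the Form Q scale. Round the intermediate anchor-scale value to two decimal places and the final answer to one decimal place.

46.3

Form P → anchor (Group 1): v = (2.1/6.3)(48 − 48.4) + 12.4 = 12.27
anchor → Form Q (Group 2): y = (7.8/2.6)(12.27 − 13.2) + 49.1 = 46.3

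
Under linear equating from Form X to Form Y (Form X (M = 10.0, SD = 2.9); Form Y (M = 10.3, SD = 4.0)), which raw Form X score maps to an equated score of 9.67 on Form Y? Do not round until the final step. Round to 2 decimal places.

Invert y = (SD_Y/SD_X)(x − M_X) + M_Y:
x = (SD_X/SD_Y)(y − M_Y) + M_X = (2.9/4.0)(9.67 − 10.3) + 10.0
x = 0.725000 × -0.630 + 10.0 = 9.54

9.54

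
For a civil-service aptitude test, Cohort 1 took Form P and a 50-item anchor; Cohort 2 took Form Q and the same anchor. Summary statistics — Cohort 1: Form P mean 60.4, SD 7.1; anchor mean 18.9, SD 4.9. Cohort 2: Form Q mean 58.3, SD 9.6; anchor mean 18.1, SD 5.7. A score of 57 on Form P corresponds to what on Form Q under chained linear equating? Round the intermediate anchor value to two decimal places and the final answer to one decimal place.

Form P → anchor (Cohort 1): v = (4.9/7.1)(57 − 60.4) + 18.9 = 16.55
anchor → Form Q (Cohort 2): y = (9.6/5.7)(16.55 − 18.1) + 58.3 = 55.7

55.7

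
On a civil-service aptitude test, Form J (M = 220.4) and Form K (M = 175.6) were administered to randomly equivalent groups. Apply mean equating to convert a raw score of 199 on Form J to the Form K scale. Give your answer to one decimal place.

154.2

Mean equating: y = x + (M_Y − M_X) = 199 + (175.6 − 220.4) = 154.2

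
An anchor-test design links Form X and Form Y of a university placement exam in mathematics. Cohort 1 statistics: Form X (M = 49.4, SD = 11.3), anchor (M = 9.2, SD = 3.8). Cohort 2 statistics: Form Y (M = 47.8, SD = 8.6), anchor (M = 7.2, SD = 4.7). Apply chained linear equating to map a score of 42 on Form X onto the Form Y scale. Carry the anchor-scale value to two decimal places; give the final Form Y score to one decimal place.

46.9

Form X → anchor (Cohort 1): v = (3.8/11.3)(42 − 49.4) + 9.2 = 6.71
anchor → Form Y (Cohort 2): y = (8.6/4.7)(6.71 − 7.2) + 47.8 = 46.9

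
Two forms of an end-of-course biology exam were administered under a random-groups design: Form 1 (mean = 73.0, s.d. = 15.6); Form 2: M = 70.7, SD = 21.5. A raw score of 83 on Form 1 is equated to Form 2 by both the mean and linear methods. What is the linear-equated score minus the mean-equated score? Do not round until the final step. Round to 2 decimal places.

3.78

Mean-equated: 83 + (70.7 − 73.0) = 80.70
Linear-equated: (21.5/15.6)(83 − 73.0) + 70.7 = 84.482
Difference = 84.482 − 80.70 = 3.78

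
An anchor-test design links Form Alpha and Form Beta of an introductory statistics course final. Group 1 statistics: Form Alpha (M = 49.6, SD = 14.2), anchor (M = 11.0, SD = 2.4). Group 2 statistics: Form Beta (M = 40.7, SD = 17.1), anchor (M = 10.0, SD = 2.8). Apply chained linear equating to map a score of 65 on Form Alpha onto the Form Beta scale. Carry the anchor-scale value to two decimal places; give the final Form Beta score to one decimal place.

Form Alpha → anchor (Group 1): v = (2.4/14.2)(65 − 49.6) + 11.0 = 13.60
anchor → Form Beta (Group 2): y = (17.1/2.8)(13.60 − 10.0) + 40.7 = 62.7

62.7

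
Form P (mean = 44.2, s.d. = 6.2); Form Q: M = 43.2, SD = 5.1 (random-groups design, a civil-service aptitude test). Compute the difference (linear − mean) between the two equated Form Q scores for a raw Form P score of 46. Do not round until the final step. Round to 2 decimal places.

-0.32

Mean-equated: 46 + (43.2 − 44.2) = 45.00
Linear-equated: (5.1/6.2)(46 − 44.2) + 43.2 = 44.681
Difference = 44.681 − 45.00 = -0.32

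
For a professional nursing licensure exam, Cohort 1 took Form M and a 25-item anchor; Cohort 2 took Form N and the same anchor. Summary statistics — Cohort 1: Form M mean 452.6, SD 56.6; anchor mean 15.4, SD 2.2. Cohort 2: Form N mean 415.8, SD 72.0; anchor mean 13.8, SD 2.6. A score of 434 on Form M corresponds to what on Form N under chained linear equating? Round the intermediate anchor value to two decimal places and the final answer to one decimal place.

Form M → anchor (Cohort 1): v = (2.2/56.6)(434 − 452.6) + 15.4 = 14.68
anchor → Form N (Cohort 2): y = (72.0/2.6)(14.68 − 13.8) + 415.8 = 440.2

440.2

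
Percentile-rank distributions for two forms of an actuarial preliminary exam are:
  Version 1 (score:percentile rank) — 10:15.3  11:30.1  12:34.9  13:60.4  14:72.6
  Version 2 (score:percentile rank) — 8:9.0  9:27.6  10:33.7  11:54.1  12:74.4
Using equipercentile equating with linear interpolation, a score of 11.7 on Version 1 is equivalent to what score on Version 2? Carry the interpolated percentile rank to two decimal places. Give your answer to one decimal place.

PR of 11.7 on Version 1: 30.1 + (11.7 − 11)/(12 − 11) × (34.9 − 30.1) = 33.46
On Version 2, PR 33.46 falls between score 9 (PR 27.6) and 10 (PR 33.7).
Interpolate: 9 + (33.46 − 27.6)/(33.7 − 27.6) × (10 − 9) = 10.0

10.0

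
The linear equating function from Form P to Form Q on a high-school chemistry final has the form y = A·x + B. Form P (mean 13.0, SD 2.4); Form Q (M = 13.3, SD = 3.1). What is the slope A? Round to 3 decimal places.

1.292

A = SD_Y / SD_X = 3.1 / 2.4 = 1.292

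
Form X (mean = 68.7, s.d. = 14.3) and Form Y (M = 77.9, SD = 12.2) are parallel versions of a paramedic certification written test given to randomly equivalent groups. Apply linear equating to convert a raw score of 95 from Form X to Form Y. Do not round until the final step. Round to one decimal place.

100.3

Linear equating: y = (SD_Y/SD_X)(x − M_X) + M_Y
y = (12.2/14.3)(95 − 68.7) + 77.9
y = 0.853147 × 26.3 + 77.9 = 22.4378 + 77.9 = 100.3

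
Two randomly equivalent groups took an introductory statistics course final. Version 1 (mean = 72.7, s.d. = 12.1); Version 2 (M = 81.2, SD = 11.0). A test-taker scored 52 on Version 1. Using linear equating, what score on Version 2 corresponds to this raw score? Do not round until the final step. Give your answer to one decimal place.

Linear equating: y = (SD_Y/SD_X)(x − M_X) + M_Y
y = (11.0/12.1)(52 − 72.7) + 81.2
y = 0.909091 × -20.7 + 81.2 = -18.8182 + 81.2 = 62.4

62.4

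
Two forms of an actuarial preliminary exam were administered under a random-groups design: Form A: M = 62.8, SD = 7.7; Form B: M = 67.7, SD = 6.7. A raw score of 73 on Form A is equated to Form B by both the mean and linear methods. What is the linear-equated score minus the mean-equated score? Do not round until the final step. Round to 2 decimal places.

Mean-equated: 73 + (67.7 − 62.8) = 77.90
Linear-equated: (6.7/7.7)(73 − 62.8) + 67.7 = 76.575
Difference = 76.575 − 77.90 = -1.32

-1.32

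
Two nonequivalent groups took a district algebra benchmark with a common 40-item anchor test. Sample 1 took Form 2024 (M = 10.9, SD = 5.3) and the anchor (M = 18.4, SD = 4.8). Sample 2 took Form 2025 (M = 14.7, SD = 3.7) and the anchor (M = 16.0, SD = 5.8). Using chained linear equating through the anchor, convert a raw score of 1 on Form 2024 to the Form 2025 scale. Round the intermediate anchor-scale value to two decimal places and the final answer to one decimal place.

10.5

Form 2024 → anchor (Sample 1): v = (4.8/5.3)(1 − 10.9) + 18.4 = 9.43
anchor → Form 2025 (Sample 2): y = (3.7/5.8)(9.43 − 16.0) + 14.7 = 10.5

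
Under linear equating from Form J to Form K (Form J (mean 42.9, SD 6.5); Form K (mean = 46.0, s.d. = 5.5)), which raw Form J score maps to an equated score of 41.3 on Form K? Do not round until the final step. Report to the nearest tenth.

Invert y = (SD_Y/SD_X)(x − M_X) + M_Y:
x = (SD_X/SD_Y)(y − M_Y) + M_X = (6.5/5.5)(41.3 − 46.0) + 42.9
x = 1.181818 × -4.700 + 42.9 = 37.3

37.3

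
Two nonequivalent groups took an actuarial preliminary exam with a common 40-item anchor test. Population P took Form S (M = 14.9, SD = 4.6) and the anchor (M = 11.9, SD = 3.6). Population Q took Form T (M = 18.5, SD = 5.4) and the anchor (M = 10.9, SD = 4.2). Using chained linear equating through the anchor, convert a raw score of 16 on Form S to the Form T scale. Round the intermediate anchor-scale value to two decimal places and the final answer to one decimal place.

Form S → anchor (Population P): v = (3.6/4.6)(16 − 14.9) + 11.9 = 12.76
anchor → Form T (Population Q): y = (5.4/4.2)(12.76 − 10.9) + 18.5 = 20.9

20.9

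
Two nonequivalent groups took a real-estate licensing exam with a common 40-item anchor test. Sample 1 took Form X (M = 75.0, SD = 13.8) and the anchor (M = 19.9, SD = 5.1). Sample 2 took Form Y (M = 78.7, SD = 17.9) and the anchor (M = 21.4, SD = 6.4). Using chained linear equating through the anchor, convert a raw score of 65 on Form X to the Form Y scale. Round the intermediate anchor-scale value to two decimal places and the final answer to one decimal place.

64.2

Form X → anchor (Sample 1): v = (5.1/13.8)(65 − 75.0) + 19.9 = 16.20
anchor → Form Y (Sample 2): y = (17.9/6.4)(16.20 − 21.4) + 78.7 = 64.2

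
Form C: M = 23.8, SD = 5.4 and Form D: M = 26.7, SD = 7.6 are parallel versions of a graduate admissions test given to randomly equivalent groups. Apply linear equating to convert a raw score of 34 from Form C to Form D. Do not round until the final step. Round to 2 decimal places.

41.06

Linear equating: y = (SD_Y/SD_X)(x − M_X) + M_Y
y = (7.6/5.4)(34 − 23.8) + 26.7
y = 1.407407 × 10.2 + 26.7 = 14.3556 + 26.7 = 41.06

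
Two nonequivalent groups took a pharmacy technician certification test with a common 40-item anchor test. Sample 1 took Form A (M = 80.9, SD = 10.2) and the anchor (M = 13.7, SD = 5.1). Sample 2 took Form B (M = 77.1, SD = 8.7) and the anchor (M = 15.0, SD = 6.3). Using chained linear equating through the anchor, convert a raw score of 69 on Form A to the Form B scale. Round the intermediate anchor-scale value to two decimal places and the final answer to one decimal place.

67.1

Form A → anchor (Sample 1): v = (5.1/10.2)(69 − 80.9) + 13.7 = 7.75
anchor → Form B (Sample 2): y = (8.7/6.3)(7.75 − 15.0) + 77.1 = 67.1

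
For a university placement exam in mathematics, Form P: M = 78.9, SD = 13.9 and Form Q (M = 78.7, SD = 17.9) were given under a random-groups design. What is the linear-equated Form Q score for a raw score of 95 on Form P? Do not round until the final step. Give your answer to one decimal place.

Linear equating: y = (SD_Y/SD_X)(x − M_X) + M_Y
y = (17.9/13.9)(95 − 78.9) + 78.7
y = 1.287770 × 16.1 + 78.7 = 20.7331 + 78.7 = 99.4

99.4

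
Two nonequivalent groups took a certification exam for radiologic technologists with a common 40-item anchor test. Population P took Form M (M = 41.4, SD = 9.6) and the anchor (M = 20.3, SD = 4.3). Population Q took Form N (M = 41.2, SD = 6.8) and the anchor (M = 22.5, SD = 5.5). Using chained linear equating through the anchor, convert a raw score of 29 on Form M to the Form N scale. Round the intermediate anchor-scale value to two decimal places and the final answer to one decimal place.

31.6

Form M → anchor (Population P): v = (4.3/9.6)(29 − 41.4) + 20.3 = 14.75
anchor → Form N (Population Q): y = (6.8/5.5)(14.75 − 22.5) + 41.2 = 31.6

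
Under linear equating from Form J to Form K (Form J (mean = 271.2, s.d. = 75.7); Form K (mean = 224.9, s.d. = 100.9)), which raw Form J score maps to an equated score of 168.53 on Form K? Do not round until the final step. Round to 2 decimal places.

Invert y = (SD_Y/SD_X)(x − M_X) + M_Y:
x = (SD_X/SD_Y)(y − M_Y) + M_X = (75.7/100.9)(168.53 − 224.9) + 271.2
x = 0.750248 × -56.370 + 271.2 = 228.91

228.91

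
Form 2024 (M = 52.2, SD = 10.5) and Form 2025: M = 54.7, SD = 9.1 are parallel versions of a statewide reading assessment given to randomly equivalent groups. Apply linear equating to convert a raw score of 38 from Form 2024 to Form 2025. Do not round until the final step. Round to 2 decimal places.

Linear equating: y = (SD_Y/SD_X)(x − M_X) + M_Y
y = (9.1/10.5)(38 − 52.2) + 54.7
y = 0.866667 × -14.2 + 54.7 = -12.3067 + 54.7 = 42.39

42.39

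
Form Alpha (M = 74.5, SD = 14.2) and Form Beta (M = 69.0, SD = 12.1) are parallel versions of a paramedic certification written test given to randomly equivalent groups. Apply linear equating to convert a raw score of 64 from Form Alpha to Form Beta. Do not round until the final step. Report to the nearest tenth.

Linear equating: y = (SD_Y/SD_X)(x − M_X) + M_Y
y = (12.1/14.2)(64 − 74.5) + 69.0
y = 0.852113 × -10.5 + 69.0 = -8.9472 + 69.0 = 60.1

60.1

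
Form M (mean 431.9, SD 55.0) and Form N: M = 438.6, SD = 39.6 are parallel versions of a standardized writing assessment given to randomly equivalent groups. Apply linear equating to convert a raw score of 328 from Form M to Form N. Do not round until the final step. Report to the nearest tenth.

363.8

Linear equating: y = (SD_Y/SD_X)(x − M_X) + M_Y
y = (39.6/55.0)(328 − 431.9) + 438.6
y = 0.720000 × -103.9 + 438.6 = -74.8080 + 438.6 = 363.8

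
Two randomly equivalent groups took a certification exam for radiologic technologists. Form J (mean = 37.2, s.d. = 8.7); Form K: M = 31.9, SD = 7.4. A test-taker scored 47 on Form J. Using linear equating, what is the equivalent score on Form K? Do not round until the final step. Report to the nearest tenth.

Linear equating: y = (SD_Y/SD_X)(x − M_X) + M_Y
y = (7.4/8.7)(47 − 37.2) + 31.9
y = 0.850575 × 9.8 + 31.9 = 8.3356 + 31.9 = 40.2

40.2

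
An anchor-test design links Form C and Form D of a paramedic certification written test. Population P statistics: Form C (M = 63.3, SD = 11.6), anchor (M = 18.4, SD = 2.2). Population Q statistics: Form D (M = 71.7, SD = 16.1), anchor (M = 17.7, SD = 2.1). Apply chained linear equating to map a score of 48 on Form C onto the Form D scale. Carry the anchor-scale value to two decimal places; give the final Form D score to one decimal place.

Form C → anchor (Population P): v = (2.2/11.6)(48 − 63.3) + 18.4 = 15.50
anchor → Form D (Population Q): y = (16.1/2.1)(15.50 − 17.7) + 71.7 = 54.8

54.8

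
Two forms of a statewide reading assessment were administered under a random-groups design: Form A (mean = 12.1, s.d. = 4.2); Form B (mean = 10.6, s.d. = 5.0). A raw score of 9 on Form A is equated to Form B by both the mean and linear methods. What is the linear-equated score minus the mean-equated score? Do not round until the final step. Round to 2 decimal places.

-0.59

Mean-equated: 9 + (10.6 − 12.1) = 7.50
Linear-equated: (5.0/4.2)(9 − 12.1) + 10.6 = 6.910
Difference = 6.910 − 7.50 = -0.59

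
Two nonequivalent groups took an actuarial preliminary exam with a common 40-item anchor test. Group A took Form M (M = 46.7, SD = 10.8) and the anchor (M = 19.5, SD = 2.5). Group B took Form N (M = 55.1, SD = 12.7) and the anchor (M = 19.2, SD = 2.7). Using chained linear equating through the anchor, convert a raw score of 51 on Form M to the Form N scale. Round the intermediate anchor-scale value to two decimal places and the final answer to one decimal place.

61.2

Form M → anchor (Group A): v = (2.5/10.8)(51 − 46.7) + 19.5 = 20.50
anchor → Form N (Group B): y = (12.7/2.7)(20.50 − 19.2) + 55.1 = 61.2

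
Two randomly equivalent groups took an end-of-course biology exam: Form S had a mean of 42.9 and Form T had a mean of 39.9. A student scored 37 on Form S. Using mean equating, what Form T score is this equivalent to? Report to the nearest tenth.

34.0

Mean equating: y = x + (M_Y − M_X) = 37 + (39.9 − 42.9) = 34.0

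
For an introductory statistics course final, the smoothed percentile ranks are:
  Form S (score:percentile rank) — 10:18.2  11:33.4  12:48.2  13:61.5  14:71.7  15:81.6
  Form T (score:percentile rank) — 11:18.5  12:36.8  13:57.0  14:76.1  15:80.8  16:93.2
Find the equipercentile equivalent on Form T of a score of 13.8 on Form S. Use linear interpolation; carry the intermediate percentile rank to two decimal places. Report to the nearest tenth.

13.7

PR of 13.8 on Form S: 61.5 + (13.8 − 13)/(14 − 13) × (71.7 − 61.5) = 69.66
On Form T, PR 69.66 falls between score 13 (PR 57.0) and 14 (PR 76.1).
Interpolate: 13 + (69.66 − 57.0)/(76.1 − 57.0) × (14 − 13) = 13.7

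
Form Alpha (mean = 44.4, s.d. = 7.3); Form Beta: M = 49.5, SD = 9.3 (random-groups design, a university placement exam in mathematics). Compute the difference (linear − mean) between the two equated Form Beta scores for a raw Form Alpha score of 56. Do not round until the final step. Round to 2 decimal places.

Mean-equated: 56 + (49.5 − 44.4) = 61.10
Linear-equated: (9.3/7.3)(56 − 44.4) + 49.5 = 64.278
Difference = 64.278 − 61.10 = 3.18

3.18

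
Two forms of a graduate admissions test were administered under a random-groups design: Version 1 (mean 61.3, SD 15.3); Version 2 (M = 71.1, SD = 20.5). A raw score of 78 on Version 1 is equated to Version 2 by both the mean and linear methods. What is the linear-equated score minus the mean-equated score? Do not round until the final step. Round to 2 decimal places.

5.68

Mean-equated: 78 + (71.1 − 61.3) = 87.80
Linear-equated: (20.5/15.3)(78 − 61.3) + 71.1 = 93.476
Difference = 93.476 − 87.80 = 5.68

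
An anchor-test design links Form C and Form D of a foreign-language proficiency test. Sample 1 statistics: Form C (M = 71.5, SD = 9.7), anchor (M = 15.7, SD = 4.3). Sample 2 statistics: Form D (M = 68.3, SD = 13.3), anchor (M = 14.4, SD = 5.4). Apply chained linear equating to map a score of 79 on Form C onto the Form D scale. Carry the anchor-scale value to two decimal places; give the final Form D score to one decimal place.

79.7

Form C → anchor (Sample 1): v = (4.3/9.7)(79 − 71.5) + 15.7 = 19.02
anchor → Form D (Sample 2): y = (13.3/5.4)(19.02 − 14.4) + 68.3 = 79.7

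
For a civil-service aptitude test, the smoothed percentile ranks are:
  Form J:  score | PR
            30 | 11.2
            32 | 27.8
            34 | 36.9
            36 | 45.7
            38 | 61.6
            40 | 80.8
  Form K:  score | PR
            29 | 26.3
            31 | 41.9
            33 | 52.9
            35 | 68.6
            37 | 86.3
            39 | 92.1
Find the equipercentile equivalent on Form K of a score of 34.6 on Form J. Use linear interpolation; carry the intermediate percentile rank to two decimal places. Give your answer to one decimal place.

30.7

PR of 34.6 on Form J: 36.9 + (34.6 − 34)/(36 − 34) × (45.7 − 36.9) = 39.54
On Form K, PR 39.54 falls between score 29 (PR 26.3) and 31 (PR 41.9).
Interpolate: 29 + (39.54 − 26.3)/(41.9 − 26.3) × (31 − 29) = 30.7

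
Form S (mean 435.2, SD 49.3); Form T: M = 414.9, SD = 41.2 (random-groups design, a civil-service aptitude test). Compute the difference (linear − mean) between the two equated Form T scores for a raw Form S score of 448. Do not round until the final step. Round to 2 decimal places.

Mean-equated: 448 + (414.9 − 435.2) = 427.70
Linear-equated: (41.2/49.3)(448 − 435.2) + 414.9 = 425.597
Difference = 425.597 − 427.70 = -2.10

-2.10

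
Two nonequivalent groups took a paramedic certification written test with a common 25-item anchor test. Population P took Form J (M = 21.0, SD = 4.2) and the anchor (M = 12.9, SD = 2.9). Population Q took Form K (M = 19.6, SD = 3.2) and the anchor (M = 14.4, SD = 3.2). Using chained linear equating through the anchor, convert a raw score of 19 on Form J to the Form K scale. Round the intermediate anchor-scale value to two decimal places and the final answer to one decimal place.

Form J → anchor (Population P): v = (2.9/4.2)(19 − 21.0) + 12.9 = 11.52
anchor → Form K (Population Q): y = (3.2/3.2)(11.52 − 14.4) + 19.6 = 16.7

16.7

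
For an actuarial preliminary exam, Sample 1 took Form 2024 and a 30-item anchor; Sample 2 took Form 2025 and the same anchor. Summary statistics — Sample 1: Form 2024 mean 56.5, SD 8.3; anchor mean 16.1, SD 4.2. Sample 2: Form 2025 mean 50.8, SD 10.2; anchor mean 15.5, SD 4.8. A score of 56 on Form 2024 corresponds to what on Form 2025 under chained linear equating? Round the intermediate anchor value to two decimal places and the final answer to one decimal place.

Form 2024 → anchor (Sample 1): v = (4.2/8.3)(56 − 56.5) + 16.1 = 15.85
anchor → Form 2025 (Sample 2): y = (10.2/4.8)(15.85 − 15.5) + 50.8 = 51.5

51.5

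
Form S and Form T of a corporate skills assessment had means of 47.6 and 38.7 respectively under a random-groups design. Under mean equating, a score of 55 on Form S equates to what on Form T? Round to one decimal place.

Mean equating: y = x + (M_Y − M_X) = 55 + (38.7 − 47.6) = 46.1

46.1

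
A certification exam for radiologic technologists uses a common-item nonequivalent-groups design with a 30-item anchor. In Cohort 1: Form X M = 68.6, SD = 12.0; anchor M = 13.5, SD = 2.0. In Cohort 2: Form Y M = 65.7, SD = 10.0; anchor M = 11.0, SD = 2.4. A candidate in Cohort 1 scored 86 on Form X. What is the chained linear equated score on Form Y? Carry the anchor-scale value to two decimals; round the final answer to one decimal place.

88.2

Form X → anchor (Cohort 1): v = (2.0/12.0)(86 − 68.6) + 13.5 = 16.40
anchor → Form Y (Cohort 2): y = (10.0/2.4)(16.40 − 11.0) + 65.7 = 88.2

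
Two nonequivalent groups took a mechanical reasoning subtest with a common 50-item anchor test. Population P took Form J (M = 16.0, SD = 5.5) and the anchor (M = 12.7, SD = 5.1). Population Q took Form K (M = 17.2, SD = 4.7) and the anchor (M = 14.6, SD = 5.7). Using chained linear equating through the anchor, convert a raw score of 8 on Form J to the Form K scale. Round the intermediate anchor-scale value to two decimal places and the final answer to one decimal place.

9.5

Form J → anchor (Population P): v = (5.1/5.5)(8 − 16.0) + 12.7 = 5.28
anchor → Form K (Population Q): y = (4.7/5.7)(5.28 − 14.6) + 17.2 = 9.5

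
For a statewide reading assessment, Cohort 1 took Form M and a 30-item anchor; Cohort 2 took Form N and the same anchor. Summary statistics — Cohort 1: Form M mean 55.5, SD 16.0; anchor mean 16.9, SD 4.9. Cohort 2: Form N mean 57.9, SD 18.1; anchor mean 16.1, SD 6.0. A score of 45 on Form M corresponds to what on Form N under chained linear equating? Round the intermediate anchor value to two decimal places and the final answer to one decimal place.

Form M → anchor (Cohort 1): v = (4.9/16.0)(45 − 55.5) + 16.9 = 13.68
anchor → Form N (Cohort 2): y = (18.1/6.0)(13.68 − 16.1) + 57.9 = 50.6

50.6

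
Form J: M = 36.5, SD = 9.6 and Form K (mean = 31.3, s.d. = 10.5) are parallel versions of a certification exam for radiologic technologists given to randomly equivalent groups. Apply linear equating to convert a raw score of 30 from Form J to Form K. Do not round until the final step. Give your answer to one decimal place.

Linear equating: y = (SD_Y/SD_X)(x − M_X) + M_Y
y = (10.5/9.6)(30 − 36.5) + 31.3
y = 1.093750 × -6.5 + 31.3 = -7.1094 + 31.3 = 24.2

24.2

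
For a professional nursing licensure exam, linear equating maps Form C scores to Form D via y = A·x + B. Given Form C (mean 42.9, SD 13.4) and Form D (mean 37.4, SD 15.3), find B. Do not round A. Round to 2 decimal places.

A = SD_Y / SD_X = 15.3 / 13.4 = 1.141791
B = M_Y − A·M_X = 37.4 − 1.141791 × 42.9 = -11.58

-11.58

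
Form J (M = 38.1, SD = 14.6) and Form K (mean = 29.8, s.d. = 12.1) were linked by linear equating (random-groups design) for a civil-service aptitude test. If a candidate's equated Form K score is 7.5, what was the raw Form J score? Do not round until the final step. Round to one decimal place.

Invert y = (SD_Y/SD_X)(x − M_X) + M_Y:
x = (SD_X/SD_Y)(y − M_Y) + M_X = (14.6/12.1)(7.5 − 29.8) + 38.1
x = 1.206612 × -22.300 + 38.1 = 11.2

11.2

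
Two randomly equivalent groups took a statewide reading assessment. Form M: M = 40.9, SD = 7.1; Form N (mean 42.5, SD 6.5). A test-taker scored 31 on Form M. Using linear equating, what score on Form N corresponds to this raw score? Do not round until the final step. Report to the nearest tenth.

33.4

Linear equating: y = (SD_Y/SD_X)(x − M_X) + M_Y
y = (6.5/7.1)(31 − 40.9) + 42.5
y = 0.915493 × -9.9 + 42.5 = -9.0634 + 42.5 = 33.4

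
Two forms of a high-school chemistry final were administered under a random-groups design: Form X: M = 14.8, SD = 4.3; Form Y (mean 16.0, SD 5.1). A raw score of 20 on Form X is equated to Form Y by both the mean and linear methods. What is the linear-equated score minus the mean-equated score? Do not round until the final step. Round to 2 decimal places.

0.97

Mean-equated: 20 + (16.0 − 14.8) = 21.20
Linear-equated: (5.1/4.3)(20 − 14.8) + 16.0 = 22.167
Difference = 22.167 − 21.20 = 0.97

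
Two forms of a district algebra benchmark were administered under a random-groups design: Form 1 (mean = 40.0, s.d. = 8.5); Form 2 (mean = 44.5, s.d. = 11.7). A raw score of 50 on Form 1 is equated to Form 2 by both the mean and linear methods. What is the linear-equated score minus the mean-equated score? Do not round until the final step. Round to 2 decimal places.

Mean-equated: 50 + (44.5 − 40.0) = 54.50
Linear-equated: (11.7/8.5)(50 − 40.0) + 44.5 = 58.265
Difference = 58.265 − 54.50 = 3.76

3.76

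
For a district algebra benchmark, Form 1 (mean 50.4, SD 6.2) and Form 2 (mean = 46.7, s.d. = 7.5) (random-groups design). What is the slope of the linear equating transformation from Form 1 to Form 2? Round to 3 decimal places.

A = SD_Y / SD_X = 7.5 / 6.2 = 1.210

1.210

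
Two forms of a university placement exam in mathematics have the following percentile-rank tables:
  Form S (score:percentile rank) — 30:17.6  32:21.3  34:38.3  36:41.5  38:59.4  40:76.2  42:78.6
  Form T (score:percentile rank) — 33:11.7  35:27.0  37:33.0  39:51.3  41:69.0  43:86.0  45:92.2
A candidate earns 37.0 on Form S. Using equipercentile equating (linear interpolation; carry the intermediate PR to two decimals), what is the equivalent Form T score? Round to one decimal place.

38.9

PR of 37.0 on Form S: 41.5 + (37.0 − 36)/(38 − 36) × (59.4 − 41.5) = 50.45
On Form T, PR 50.45 falls between score 37 (PR 33.0) and 39 (PR 51.3).
Interpolate: 37 + (50.45 − 33.0)/(51.3 − 33.0) × (39 − 37) = 38.9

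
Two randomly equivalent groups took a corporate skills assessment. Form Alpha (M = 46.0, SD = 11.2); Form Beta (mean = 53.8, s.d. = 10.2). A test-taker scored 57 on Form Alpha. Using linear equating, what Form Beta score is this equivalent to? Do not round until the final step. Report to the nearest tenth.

63.8

Linear equating: y = (SD_Y/SD_X)(x − M_X) + M_Y
y = (10.2/11.2)(57 − 46.0) + 53.8
y = 0.910714 × 11.0 + 53.8 = 10.0179 + 53.8 = 63.8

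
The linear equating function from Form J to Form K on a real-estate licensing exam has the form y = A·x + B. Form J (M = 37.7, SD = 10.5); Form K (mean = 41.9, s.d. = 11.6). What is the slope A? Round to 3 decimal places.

1.105

A = SD_Y / SD_X = 11.6 / 10.5 = 1.105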